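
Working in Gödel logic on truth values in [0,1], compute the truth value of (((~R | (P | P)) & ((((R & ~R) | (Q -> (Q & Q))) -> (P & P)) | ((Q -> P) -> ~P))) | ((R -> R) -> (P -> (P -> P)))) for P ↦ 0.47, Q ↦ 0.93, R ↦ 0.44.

1.00

~R: Gödel ¬ of 0.44 = 0 (operand ≠ 0)
(P | P) = max(0.47, 0.47) = 0.47
(~R | (P | P)) = max(0, 0.47) = 0.47
~R: Gödel ¬ of 0.44 = 0 (operand ≠ 0)
(R & ~R) = min(0.44, 0) = 0
(Q & Q) = min(0.93, 0.93) = 0.93
(Q -> (Q & Q)): 0.93 ≤ 0.93, so result = 1
((R & ~R) | (Q -> (Q & Q))) = max(0, 1) = 1
(P & P) = min(0.47, 0.47) = 0.47
(((R & ~R) | (Q -> (Q & Q))) -> (P & P)): 1 > 0.47, so result = 0.47
(Q -> P): 0.93 > 0.47, so result = 0.47
~P: Gödel ¬ of 0.47 = 0 (operand ≠ 0)
((Q -> P) -> ~P): 0.47 > 0, so result = 0
((((R & ~R) | (Q -> (Q & Q))) -> (P & P)) | ((Q -> P) -> ~P)) = max(0.47, 0) = 0.47
((~R | (P | P)) & ((((R & ~R) | (Q -> (Q & Q))) -> (P & P)) | ((Q -> P) -> ~P))) = min(0.47, 0.47) = 0.47
(R -> R): 0.44 ≤ 0.44, so result = 1
(P -> P): 0.47 ≤ 0.47, so result = 1
(P -> (P -> P)): 0.47 ≤ 1, so result = 1
((R -> R) -> (P -> (P -> P))): 1 ≤ 1, so result = 1
(((~R | (P | P)) & ((((R & ~R) | (Q -> (Q & Q))) -> (P & P)) | ((Q -> P) -> ~P))) | ((R -> R) -> (P -> (P -> P)))) = max(0.47, 1) = 1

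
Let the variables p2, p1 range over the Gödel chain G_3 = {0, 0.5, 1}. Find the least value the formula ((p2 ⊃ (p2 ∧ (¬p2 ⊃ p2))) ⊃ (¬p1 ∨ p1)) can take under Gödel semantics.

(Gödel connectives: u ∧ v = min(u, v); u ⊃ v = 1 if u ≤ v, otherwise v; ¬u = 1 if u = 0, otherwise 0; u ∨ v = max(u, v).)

The minimum is attained at p2 = 0, p1 = 0.5:
  ¬p2: Gödel ¬ of 0 = 1 (operand is 0)
  (¬p2 ⊃ p2): 1 > 0, so result = 0
  (p2 ∧ (¬p2 ⊃ p2)) = min(0, 0) = 0
  (p2 ⊃ (p2 ∧ (¬p2 ⊃ p2))): 0 ≤ 0, so result = 1
  ¬p1: Gödel ¬ of 0.5 = 0 (operand ≠ 0)
  (¬p1 ∨ p1) = max(0, 0.5) = 0.5
  ((p2 ⊃ (p2 ∧ (¬p2 ⊃ p2))) ⊃ (¬p1 ∨ p1)): 1 > 0.5, so result = 0.5
Checking all 9 assignments confirms none give a value below 0.50.

0.50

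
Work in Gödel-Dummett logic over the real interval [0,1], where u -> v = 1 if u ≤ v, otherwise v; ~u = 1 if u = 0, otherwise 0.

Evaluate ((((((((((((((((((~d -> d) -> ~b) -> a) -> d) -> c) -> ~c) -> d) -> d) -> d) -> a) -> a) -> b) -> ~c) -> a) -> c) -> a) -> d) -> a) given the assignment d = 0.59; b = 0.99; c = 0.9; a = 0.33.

~d: Gödel ¬ of 0.59 = 0 (operand ≠ 0)
(~d -> d): 0 ≤ 0.59, so result = 1
~b: Gödel ¬ of 0.99 = 0 (operand ≠ 0)
((~d -> d) -> ~b): 1 > 0, so result = 0
(((~d -> d) -> ~b) -> a): 0 ≤ 0.33, so result = 1
((((~d -> d) -> ~b) -> a) -> d): 1 > 0.59, so result = 0.59
(((((~d -> d) -> ~b) -> a) -> d) -> c): 0.59 ≤ 0.9, so result = 1
~c: Gödel ¬ of 0.9 = 0 (operand ≠ 0)
((((((~d -> d) -> ~b) -> a) -> d) -> c) -> ~c): 1 > 0, so result = 0
(((((((~d -> d) -> ~b) -> a) -> d) -> c) -> ~c) -> d): 0 ≤ 0.59, so result = 1
((((((((~d -> d) -> ~b) -> a) -> d) -> c) -> ~c) -> d) -> d): 1 > 0.59, so result = 0.59
(((((((((~d -> d) -> ~b) -> a) -> d) -> c) -> ~c) -> d) -> d) -> d): 0.59 ≤ 0.59, so result = 1
((((((((((~d -> d) -> ~b) -> a) -> d) -> c) -> ~c) -> d) -> d) -> d) -> a): 1 > 0.33, so result = 0.33
(((((((((((~d -> d) -> ~b) -> a) -> d) -> c) -> ~c) -> d) -> d) -> d) -> a) -> a): 0.33 ≤ 0.33, so result = 1
((((((((((((~d -> d) -> ~b) -> a) -> d) -> c) -> ~c) -> d) -> d) -> d) -> a) -> a) -> b): 1 > 0.99, so result = 0.99
~c: Gödel ¬ of 0.9 = 0 (operand ≠ 0)
(((((((((((((~d -> d) -> ~b) -> a) -> d) -> c) -> ~c) -> d) -> d) -> d) -> a) -> a) -> b) -> ~c): 0.99 > 0, so result = 0
((((((((((((((~d -> d) -> ~b) -> a) -> d) -> c) -> ~c) -> d) -> d) -> d) -> a) -> a) -> b) -> ~c) -> a): 0 ≤ 0.33, so result = 1
(((((((((((((((~d -> d) -> ~b) -> a) -> d) -> c) -> ~c) -> d) -> d) -> d) -> a) -> a) -> b) -> ~c) -> a) -> c): 1 > 0.9, so result = 0.9
((((((((((((((((~d -> d) -> ~b) -> a) -> d) -> c) -> ~c) -> d) -> d) -> d) -> a) -> a) -> b) -> ~c) -> a) -> c) -> a): 0.9 > 0.33, so result = 0.33
(((((((((((((((((~d -> d) -> ~b) -> a) -> d) -> c) -> ~c) -> d) -> d) -> d) -> a) -> a) -> b) -> ~c) -> a) -> c) -> a) -> d): 0.33 ≤ 0.59, so result = 1
((((((((((((((((((~d -> d) -> ~b) -> a) -> d) -> c) -> ~c) -> d) -> d) -> d) -> a) -> a) -> b) -> ~c) -> a) -> c) -> a) -> d) -> a): 1 > 0.33, so result = 0.33

0.33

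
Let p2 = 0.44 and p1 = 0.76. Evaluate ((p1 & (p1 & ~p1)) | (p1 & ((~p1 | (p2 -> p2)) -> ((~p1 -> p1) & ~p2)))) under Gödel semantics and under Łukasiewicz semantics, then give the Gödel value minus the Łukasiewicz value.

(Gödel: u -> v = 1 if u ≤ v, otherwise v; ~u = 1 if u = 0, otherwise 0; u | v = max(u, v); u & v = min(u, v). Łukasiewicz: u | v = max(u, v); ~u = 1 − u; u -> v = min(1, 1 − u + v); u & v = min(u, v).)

Gödel evaluation:
  ~p1: Gödel ¬ of 0.76 = 0 (operand ≠ 0)
  (p1 & ~p1) = min(0.76, 0) = 0
  (p1 & (p1 & ~p1)) = min(0.76, 0) = 0
  ~p1: Gödel ¬ of 0.76 = 0 (operand ≠ 0)
  (p2 -> p2): 0.44 ≤ 0.44, so result = 1
  (~p1 | (p2 -> p2)) = max(0, 1) = 1
  ~p1: Gödel ¬ of 0.76 = 0 (operand ≠ 0)
  (~p1 -> p1): 0 ≤ 0.76, so result = 1
  ~p2: Gödel ¬ of 0.44 = 0 (operand ≠ 0)
  ((~p1 -> p1) & ~p2) = min(1, 0) = 0
  ((~p1 | (p2 -> p2)) -> ((~p1 -> p1) & ~p2)): 1 > 0, so result = 0
  (p1 & ((~p1 | (p2 -> p2)) -> ((~p1 -> p1) & ~p2))) = min(0.76, 0) = 0
  ((p1 & (p1 & ~p1)) | (p1 & ((~p1 | (p2 -> p2)) -> ((~p1 -> p1) & ~p2)))) = max(0, 0) = 0
  Gödel value = 0
Łukasiewicz evaluation:
  ~p1: Łukasiewicz ¬ gives 1 − 0.76 = 0.24
  (p1 & ~p1) = min(0.76, 0.24) = 0.24
  (p1 & (p1 & ~p1)) = min(0.76, 0.24) = 0.24
  ~p1: Łukasiewicz ¬ gives 1 − 0.76 = 0.24
  (p2 -> p2): min(1, 1 − 0.44 + 0.44) = 1
  (~p1 | (p2 -> p2)) = max(0.24, 1) = 1
  ~p1: Łukasiewicz ¬ gives 1 − 0.76 = 0.24
  (~p1 -> p1): min(1, 1 − 0.24 + 0.76) = 1
  ~p2: Łukasiewicz ¬ gives 1 − 0.44 = 0.56
  ((~p1 -> p1) & ~p2) = min(1, 0.56) = 0.56
  ((~p1 | (p2 -> p2)) -> ((~p1 -> p1) & ~p2)): min(1, 1 − 1 + 0.56) = 0.56
  (p1 & ((~p1 | (p2 -> p2)) -> ((~p1 -> p1) & ~p2))) = min(0.76, 0.56) = 0.56
  ((p1 & (p1 & ~p1)) | (p1 & ((~p1 | (p2 -> p2)) -> ((~p1 -> p1) & ~p2)))) = max(0.24, 0.56) = 0.56
  Łukasiewicz value = 0.56
Difference: 0 − 0.56 = -0.56

-0.56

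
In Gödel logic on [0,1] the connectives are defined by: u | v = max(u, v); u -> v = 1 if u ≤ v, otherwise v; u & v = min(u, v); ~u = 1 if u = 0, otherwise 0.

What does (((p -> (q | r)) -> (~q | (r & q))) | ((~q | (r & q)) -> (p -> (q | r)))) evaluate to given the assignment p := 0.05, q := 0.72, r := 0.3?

(q | r) = max(0.72, 0.3) = 0.72
(p -> (q | r)): 0.05 ≤ 0.72, so result = 1
~q: Gödel ¬ of 0.72 = 0 (operand ≠ 0)
(r & q) = min(0.3, 0.72) = 0.3
(~q | (r & q)) = max(0, 0.3) = 0.3
((p -> (q | r)) -> (~q | (r & q))): 1 > 0.3, so result = 0.3
~q: Gödel ¬ of 0.72 = 0 (operand ≠ 0)
(r & q) = min(0.3, 0.72) = 0.3
(~q | (r & q)) = max(0, 0.3) = 0.3
(q | r) = max(0.72, 0.3) = 0.72
(p -> (q | r)): 0.05 ≤ 0.72, so result = 1
((~q | (r & q)) -> (p -> (q | r))): 0.3 ≤ 1, so result = 1
(((p -> (q | r)) -> (~q | (r & q))) | ((~q | (r & q)) -> (p -> (q | r)))) = max(0.3, 1) = 1

1.00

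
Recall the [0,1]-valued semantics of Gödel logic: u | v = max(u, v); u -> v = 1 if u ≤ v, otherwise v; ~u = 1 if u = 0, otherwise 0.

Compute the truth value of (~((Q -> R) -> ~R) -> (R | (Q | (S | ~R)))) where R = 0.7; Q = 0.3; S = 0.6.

(Q -> R): 0.3 ≤ 0.7, so result = 1
~R: Gödel ¬ of 0.7 = 0 (operand ≠ 0)
((Q -> R) -> ~R): 1 > 0, so result = 0
~((Q -> R) -> ~R): Gödel ¬ of 0 = 1 (operand is 0)
~R: Gödel ¬ of 0.7 = 0 (operand ≠ 0)
(S | ~R) = max(0.6, 0) = 0.6
(Q | (S | ~R)) = max(0.3, 0.6) = 0.6
(R | (Q | (S | ~R))) = max(0.7, 0.6) = 0.7
(~((Q -> R) -> ~R) -> (R | (Q | (S | ~R)))): 1 > 0.7, so result = 0.7

0.70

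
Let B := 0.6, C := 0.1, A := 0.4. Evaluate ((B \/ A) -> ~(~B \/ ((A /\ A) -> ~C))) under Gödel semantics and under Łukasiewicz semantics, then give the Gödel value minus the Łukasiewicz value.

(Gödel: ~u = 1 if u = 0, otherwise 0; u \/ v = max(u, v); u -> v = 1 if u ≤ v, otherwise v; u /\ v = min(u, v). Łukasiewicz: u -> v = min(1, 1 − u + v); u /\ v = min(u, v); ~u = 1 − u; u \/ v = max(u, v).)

Gödel evaluation:
  (B \/ A) = max(0.6, 0.4) = 0.6
  ~B: Gödel ¬ of 0.6 = 0 (operand ≠ 0)
  (A /\ A) = min(0.4, 0.4) = 0.4
  ~C: Gödel ¬ of 0.1 = 0 (operand ≠ 0)
  ((A /\ A) -> ~C): 0.4 > 0, so result = 0
  (~B \/ ((A /\ A) -> ~C)) = max(0, 0) = 0
  ~(~B \/ ((A /\ A) -> ~C)): Gödel ¬ of 0 = 1 (operand is 0)
  ((B \/ A) -> ~(~B \/ ((A /\ A) -> ~C))): 0.6 ≤ 1, so result = 1
  Gödel value = 1
Łukasiewicz evaluation:
  (B \/ A) = max(0.6, 0.4) = 0.6
  ~B: Łukasiewicz ¬ gives 1 − 0.6 = 0.4
  (A /\ A) = min(0.4, 0.4) = 0.4
  ~C: Łukasiewicz ¬ gives 1 − 0.1 = 0.9
  ((A /\ A) -> ~C): min(1, 1 − 0.4 + 0.9) = 1
  (~B \/ ((A /\ A) -> ~C)) = max(0.4, 1) = 1
  ~(~B \/ ((A /\ A) -> ~C)): Łukasiewicz ¬ gives 1 − 1 = 0
  ((B \/ A) -> ~(~B \/ ((A /\ A) -> ~C))): min(1, 1 − 0.6 + 0) = 0.4
  Łukasiewicz value = 0.4
Difference: 1 − 0.4 = 0.60

0.60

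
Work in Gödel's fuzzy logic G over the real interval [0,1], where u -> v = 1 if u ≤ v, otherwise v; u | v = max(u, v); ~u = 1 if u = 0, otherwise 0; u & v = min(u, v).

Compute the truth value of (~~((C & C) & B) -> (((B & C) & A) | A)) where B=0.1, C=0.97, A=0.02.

0.02

(C & C) = min(0.97, 0.97) = 0.97
((C & C) & B) = min(0.97, 0.1) = 0.1
~((C & C) & B): Gödel ¬ of 0.1 = 0 (operand ≠ 0)
~~((C & C) & B): Gödel ¬ of 0 = 1 (operand is 0)
(B & C) = min(0.1, 0.97) = 0.1
((B & C) & A) = min(0.1, 0.02) = 0.02
(((B & C) & A) | A) = max(0.02, 0.02) = 0.02
(~~((C & C) & B) -> (((B & C) & A) | A)): 1 > 0.02, so result = 0.02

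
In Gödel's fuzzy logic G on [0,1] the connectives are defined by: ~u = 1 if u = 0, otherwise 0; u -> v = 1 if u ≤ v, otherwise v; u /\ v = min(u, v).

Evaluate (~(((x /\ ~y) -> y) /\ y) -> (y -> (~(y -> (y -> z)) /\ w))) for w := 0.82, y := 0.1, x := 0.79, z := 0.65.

1.00

~y: Gödel ¬ of 0.1 = 0 (operand ≠ 0)
(x /\ ~y) = min(0.79, 0) = 0
((x /\ ~y) -> y): 0 ≤ 0.1, so result = 1
(((x /\ ~y) -> y) /\ y) = min(1, 0.1) = 0.1
~(((x /\ ~y) -> y) /\ y): Gödel ¬ of 0.1 = 0 (operand ≠ 0)
(y -> z): 0.1 ≤ 0.65, so result = 1
(y -> (y -> z)): 0.1 ≤ 1, so result = 1
~(y -> (y -> z)): Gödel ¬ of 1 = 0 (operand ≠ 0)
(~(y -> (y -> z)) /\ w) = min(0, 0.82) = 0
(y -> (~(y -> (y -> z)) /\ w)): 0.1 > 0, so result = 0
(~(((x /\ ~y) -> y) /\ y) -> (y -> (~(y -> (y -> z)) /\ w))): 0 ≤ 0, so result = 1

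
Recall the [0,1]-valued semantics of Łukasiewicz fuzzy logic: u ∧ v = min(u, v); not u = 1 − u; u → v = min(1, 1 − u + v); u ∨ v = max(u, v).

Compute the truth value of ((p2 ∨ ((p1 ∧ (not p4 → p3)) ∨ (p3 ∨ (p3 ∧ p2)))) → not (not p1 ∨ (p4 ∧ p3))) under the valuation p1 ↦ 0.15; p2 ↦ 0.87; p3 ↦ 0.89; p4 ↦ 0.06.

not p4: Łukasiewicz ¬ gives 1 − 0.06 = 0.94
(not p4 → p3): min(1, 1 − 0.94 + 0.89) = 0.95
(p1 ∧ (not p4 → p3)) = min(0.15, 0.95) = 0.15
(p3 ∧ p2) = min(0.89, 0.87) = 0.87
(p3 ∨ (p3 ∧ p2)) = max(0.89, 0.87) = 0.89
((p1 ∧ (not p4 → p3)) ∨ (p3 ∨ (p3 ∧ p2))) = max(0.15, 0.89) = 0.89
(p2 ∨ ((p1 ∧ (not p4 → p3)) ∨ (p3 ∨ (p3 ∧ p2)))) = max(0.87, 0.89) = 0.89
not p1: Łukasiewicz ¬ gives 1 − 0.15 = 0.85
(p4 ∧ p3) = min(0.06, 0.89) = 0.06
(not p1 ∨ (p4 ∧ p3)) = max(0.85, 0.06) = 0.85
not (not p1 ∨ (p4 ∧ p3)): Łukasiewicz ¬ gives 1 − 0.85 = 0.15
((p2 ∨ ((p1 ∧ (not p4 → p3)) ∨ (p3 ∨ (p3 ∧ p2)))) → not (not p1 ∨ (p4 ∧ p3))): min(1, 1 − 0.89 + 0.15) = 0.26

0.26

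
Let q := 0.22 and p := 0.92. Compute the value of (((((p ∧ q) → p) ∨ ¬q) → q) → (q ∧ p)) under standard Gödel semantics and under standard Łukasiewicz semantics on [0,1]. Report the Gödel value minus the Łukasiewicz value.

Gödel evaluation:
  (p ∧ q) = min(0.92, 0.22) = 0.22
  ((p ∧ q) → p): 0.22 ≤ 0.92, so result = 1
  ¬q: Gödel ¬ of 0.22 = 0 (operand ≠ 0)
  (((p ∧ q) → p) ∨ ¬q) = max(1, 0) = 1
  ((((p ∧ q) → p) ∨ ¬q) → q): 1 > 0.22, so result = 0.22
  (q ∧ p) = min(0.22, 0.92) = 0.22
  (((((p ∧ q) → p) ∨ ¬q) → q) → (q ∧ p)): 0.22 ≤ 0.22, so result = 1
  Gödel value = 1
Łukasiewicz evaluation:
  (p ∧ q) = min(0.92, 0.22) = 0.22
  ((p ∧ q) → p): min(1, 1 − 0.22 + 0.92) = 1
  ¬q: Łukasiewicz ¬ gives 1 − 0.22 = 0.78
  (((p ∧ q) → p) ∨ ¬q) = max(1, 0.78) = 1
  ((((p ∧ q) → p) ∨ ¬q) → q): min(1, 1 − 1 + 0.22) = 0.22
  (q ∧ p) = min(0.22, 0.92) = 0.22
  (((((p ∧ q) → p) ∨ ¬q) → q) → (q ∧ p)): min(1, 1 − 0.22 + 0.22) = 1
  Łukasiewicz value = 1
Difference: 1 − 1 = 0.00

0.00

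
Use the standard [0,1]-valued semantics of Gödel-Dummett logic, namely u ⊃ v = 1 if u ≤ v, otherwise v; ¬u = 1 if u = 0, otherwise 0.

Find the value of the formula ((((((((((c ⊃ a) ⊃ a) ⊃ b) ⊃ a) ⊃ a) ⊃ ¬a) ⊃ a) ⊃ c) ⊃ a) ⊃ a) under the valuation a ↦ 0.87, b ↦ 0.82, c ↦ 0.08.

0.87

(c ⊃ a): 0.08 ≤ 0.87, so result = 1
((c ⊃ a) ⊃ a): 1 > 0.87, so result = 0.87
(((c ⊃ a) ⊃ a) ⊃ b): 0.87 > 0.82, so result = 0.82
((((c ⊃ a) ⊃ a) ⊃ b) ⊃ a): 0.82 ≤ 0.87, so result = 1
(((((c ⊃ a) ⊃ a) ⊃ b) ⊃ a) ⊃ a): 1 > 0.87, so result = 0.87
¬a: Gödel ¬ of 0.87 = 0 (operand ≠ 0)
((((((c ⊃ a) ⊃ a) ⊃ b) ⊃ a) ⊃ a) ⊃ ¬a): 0.87 > 0, so result = 0
(((((((c ⊃ a) ⊃ a) ⊃ b) ⊃ a) ⊃ a) ⊃ ¬a) ⊃ a): 0 ≤ 0.87, so result = 1
((((((((c ⊃ a) ⊃ a) ⊃ b) ⊃ a) ⊃ a) ⊃ ¬a) ⊃ a) ⊃ c): 1 > 0.08, so result = 0.08
(((((((((c ⊃ a) ⊃ a) ⊃ b) ⊃ a) ⊃ a) ⊃ ¬a) ⊃ a) ⊃ c) ⊃ a): 0.08 ≤ 0.87, so result = 1
((((((((((c ⊃ a) ⊃ a) ⊃ b) ⊃ a) ⊃ a) ⊃ ¬a) ⊃ a) ⊃ c) ⊃ a) ⊃ a): 1 > 0.87, so result = 0.87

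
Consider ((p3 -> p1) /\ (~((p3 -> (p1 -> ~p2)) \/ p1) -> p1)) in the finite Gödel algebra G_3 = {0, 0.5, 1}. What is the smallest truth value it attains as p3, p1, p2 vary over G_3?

0.00

The minimum is attained at p3 = 0.5, p1 = 0, p2 = 0:
  (p3 -> p1): 0.5 > 0, so result = 0
  ~p2: Gödel ¬ of 0 = 1 (operand is 0)
  (p1 -> ~p2): 0 ≤ 1, so result = 1
  (p3 -> (p1 -> ~p2)): 0.5 ≤ 1, so result = 1
  ((p3 -> (p1 -> ~p2)) \/ p1) = max(1, 0) = 1
  ~((p3 -> (p1 -> ~p2)) \/ p1): Gödel ¬ of 1 = 0 (operand ≠ 0)
  (~((p3 -> (p1 -> ~p2)) \/ p1) -> p1): 0 ≤ 0, so result = 1
  ((p3 -> p1) /\ (~((p3 -> (p1 -> ~p2)) \/ p1) -> p1)) = min(0, 1) = 0
Checking all 27 assignments confirms none give a value below 0.00.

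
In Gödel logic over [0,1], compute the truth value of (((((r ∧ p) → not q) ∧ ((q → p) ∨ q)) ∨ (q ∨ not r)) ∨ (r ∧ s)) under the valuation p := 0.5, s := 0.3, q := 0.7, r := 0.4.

0.70

(r ∧ p) = min(0.4, 0.5) = 0.4
not q: Gödel ¬ of 0.7 = 0 (operand ≠ 0)
((r ∧ p) → not q): 0.4 > 0, so result = 0
(q → p): 0.7 > 0.5, so result = 0.5
((q → p) ∨ q) = max(0.5, 0.7) = 0.7
(((r ∧ p) → not q) ∧ ((q → p) ∨ q)) = min(0, 0.7) = 0
not r: Gödel ¬ of 0.4 = 0 (operand ≠ 0)
(q ∨ not r) = max(0.7, 0) = 0.7
((((r ∧ p) → not q) ∧ ((q → p) ∨ q)) ∨ (q ∨ not r)) = max(0, 0.7) = 0.7
(r ∧ s) = min(0.4, 0.3) = 0.3
(((((r ∧ p) → not q) ∧ ((q → p) ∨ q)) ∨ (q ∨ not r)) ∨ (r ∧ s)) = max(0.7, 0.3) = 0.7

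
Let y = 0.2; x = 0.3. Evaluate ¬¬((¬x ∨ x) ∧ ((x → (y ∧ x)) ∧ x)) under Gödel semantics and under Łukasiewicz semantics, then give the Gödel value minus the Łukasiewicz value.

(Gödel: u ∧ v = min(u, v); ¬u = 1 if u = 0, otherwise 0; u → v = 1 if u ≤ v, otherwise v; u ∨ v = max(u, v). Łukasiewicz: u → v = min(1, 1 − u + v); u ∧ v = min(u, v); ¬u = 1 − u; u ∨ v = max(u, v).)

0.70

Gödel evaluation:
  ¬x: Gödel ¬ of 0.3 = 0 (operand ≠ 0)
  (¬x ∨ x) = max(0, 0.3) = 0.3
  (y ∧ x) = min(0.2, 0.3) = 0.2
  (x → (y ∧ x)): 0.3 > 0.2, so result = 0.2
  ((x → (y ∧ x)) ∧ x) = min(0.2, 0.3) = 0.2
  ((¬x ∨ x) ∧ ((x → (y ∧ x)) ∧ x)) = min(0.3, 0.2) = 0.2
  ¬((¬x ∨ x) ∧ ((x → (y ∧ x)) ∧ x)): Gödel ¬ of 0.2 = 0 (operand ≠ 0)
  ¬¬((¬x ∨ x) ∧ ((x → (y ∧ x)) ∧ x)): Gödel ¬ of 0 = 1 (operand is 0)
  Gödel value = 1
Łukasiewicz evaluation:
  ¬x: Łukasiewicz ¬ gives 1 − 0.3 = 0.7
  (¬x ∨ x) = max(0.7, 0.3) = 0.7
  (y ∧ x) = min(0.2, 0.3) = 0.2
  (x → (y ∧ x)): min(1, 1 − 0.3 + 0.2) = 0.9
  ((x → (y ∧ x)) ∧ x) = min(0.9, 0.3) = 0.3
  ((¬x ∨ x) ∧ ((x → (y ∧ x)) ∧ x)) = min(0.7, 0.3) = 0.3
  ¬((¬x ∨ x) ∧ ((x → (y ∧ x)) ∧ x)): Łukasiewicz ¬ gives 1 − 0.3 = 0.7
  ¬¬((¬x ∨ x) ∧ ((x → (y ∧ x)) ∧ x)): Łukasiewicz ¬ gives 1 − 0.7 = 0.3
  Łukasiewicz value = 0.3
Difference: 1 − 0.3 = 0.70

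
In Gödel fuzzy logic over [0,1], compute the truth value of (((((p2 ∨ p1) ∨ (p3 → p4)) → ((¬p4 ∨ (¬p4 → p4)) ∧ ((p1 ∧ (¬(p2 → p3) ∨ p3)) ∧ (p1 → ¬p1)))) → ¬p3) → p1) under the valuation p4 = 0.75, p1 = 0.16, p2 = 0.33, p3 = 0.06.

(p2 ∨ p1) = max(0.33, 0.16) = 0.33
(p3 → p4): 0.06 ≤ 0.75, so result = 1
((p2 ∨ p1) ∨ (p3 → p4)) = max(0.33, 1) = 1
¬p4: Gödel ¬ of 0.75 = 0 (operand ≠ 0)
¬p4: Gödel ¬ of 0.75 = 0 (operand ≠ 0)
(¬p4 → p4): 0 ≤ 0.75, so result = 1
(¬p4 ∨ (¬p4 → p4)) = max(0, 1) = 1
(p2 → p3): 0.33 > 0.06, so result = 0.06
¬(p2 → p3): Gödel ¬ of 0.06 = 0 (operand ≠ 0)
(¬(p2 → p3) ∨ p3) = max(0, 0.06) = 0.06
(p1 ∧ (¬(p2 → p3) ∨ p3)) = min(0.16, 0.06) = 0.06
¬p1: Gödel ¬ of 0.16 = 0 (operand ≠ 0)
(p1 → ¬p1): 0.16 > 0, so result = 0
((p1 ∧ (¬(p2 → p3) ∨ p3)) ∧ (p1 → ¬p1)) = min(0.06, 0) = 0
((¬p4 ∨ (¬p4 → p4)) ∧ ((p1 ∧ (¬(p2 → p3) ∨ p3)) ∧ (p1 → ¬p1))) = min(1, 0) = 0
(((p2 ∨ p1) ∨ (p3 → p4)) → ((¬p4 ∨ (¬p4 → p4)) ∧ ((p1 ∧ (¬(p2 → p3) ∨ p3)) ∧ (p1 → ¬p1)))): 1 > 0, so result = 0
¬p3: Gödel ¬ of 0.06 = 0 (operand ≠ 0)
((((p2 ∨ p1) ∨ (p3 → p4)) → ((¬p4 ∨ (¬p4 → p4)) ∧ ((p1 ∧ (¬(p2 → p3) ∨ p3)) ∧ (p1 → ¬p1)))) → ¬p3): 0 ≤ 0, so result = 1
(((((p2 ∨ p1) ∨ (p3 → p4)) → ((¬p4 ∨ (¬p4 → p4)) ∧ ((p1 ∧ (¬(p2 → p3) ∨ p3)) ∧ (p1 → ¬p1)))) → ¬p3) → p1): 1 > 0.16, so result = 0.16

0.16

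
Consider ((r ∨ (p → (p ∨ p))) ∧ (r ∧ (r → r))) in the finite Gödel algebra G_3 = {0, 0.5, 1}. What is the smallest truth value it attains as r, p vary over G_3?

The minimum is attained at r = 0, p = 0:
  (p ∨ p) = max(0, 0) = 0
  (p → (p ∨ p)): 0 ≤ 0, so result = 1
  (r ∨ (p → (p ∨ p))) = max(0, 1) = 1
  (r → r): 0 ≤ 0, so result = 1
  (r ∧ (r → r)) = min(0, 1) = 0
  ((r ∨ (p → (p ∨ p))) ∧ (r ∧ (r → r))) = min(1, 0) = 0
Checking all 9 assignments confirms none give a value below 0.00.

0.00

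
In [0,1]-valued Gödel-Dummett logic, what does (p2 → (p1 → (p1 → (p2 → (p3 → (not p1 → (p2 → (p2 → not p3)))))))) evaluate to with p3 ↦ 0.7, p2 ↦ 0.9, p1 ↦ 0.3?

1.00

not p1: Gödel ¬ of 0.3 = 0 (operand ≠ 0)
not p3: Gödel ¬ of 0.7 = 0 (operand ≠ 0)
(p2 → not p3): 0.9 > 0, so result = 0
(p2 → (p2 → not p3)): 0.9 > 0, so result = 0
(not p1 → (p2 → (p2 → not p3))): 0 ≤ 0, so result = 1
(p3 → (not p1 → (p2 → (p2 → not p3)))): 0.7 ≤ 1, so result = 1
(p2 → (p3 → (not p1 → (p2 → (p2 → not p3))))): 0.9 ≤ 1, so result = 1
(p1 → (p2 → (p3 → (not p1 → (p2 → (p2 → not p3)))))): 0.3 ≤ 1, so result = 1
(p1 → (p1 → (p2 → (p3 → (not p1 → (p2 → (p2 → not p3))))))): 0.3 ≤ 1, so result = 1
(p2 → (p1 → (p1 → (p2 → (p3 → (not p1 → (p2 → (p2 → not p3)))))))): 0.9 ≤ 1, so result = 1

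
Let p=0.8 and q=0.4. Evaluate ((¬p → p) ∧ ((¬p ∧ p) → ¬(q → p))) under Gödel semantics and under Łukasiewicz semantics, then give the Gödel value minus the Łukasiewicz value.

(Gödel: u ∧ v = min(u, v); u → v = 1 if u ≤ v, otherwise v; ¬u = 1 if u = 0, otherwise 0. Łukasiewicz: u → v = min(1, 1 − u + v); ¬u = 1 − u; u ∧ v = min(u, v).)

0.20

Gödel evaluation:
  ¬p: Gödel ¬ of 0.8 = 0 (operand ≠ 0)
  (¬p → p): 0 ≤ 0.8, so result = 1
  ¬p: Gödel ¬ of 0.8 = 0 (operand ≠ 0)
  (¬p ∧ p) = min(0, 0.8) = 0
  (q → p): 0.4 ≤ 0.8, so result = 1
  ¬(q → p): Gödel ¬ of 1 = 0 (operand ≠ 0)
  ((¬p ∧ p) → ¬(q → p)): 0 ≤ 0, so result = 1
  ((¬p → p) ∧ ((¬p ∧ p) → ¬(q → p))) = min(1, 1) = 1
  Gödel value = 1
Łukasiewicz evaluation:
  ¬p: Łukasiewicz ¬ gives 1 − 0.8 = 0.2
  (¬p → p): min(1, 1 − 0.2 + 0.8) = 1
  ¬p: Łukasiewicz ¬ gives 1 − 0.8 = 0.2
  (¬p ∧ p) = min(0.2, 0.8) = 0.2
  (q → p): min(1, 1 − 0.4 + 0.8) = 1
  ¬(q → p): Łukasiewicz ¬ gives 1 − 1 = 0
  ((¬p ∧ p) → ¬(q → p)): min(1, 1 − 0.2 + 0) = 0.8
  ((¬p → p) ∧ ((¬p ∧ p) → ¬(q → p))) = min(1, 0.8) = 0.8
  Łukasiewicz value = 0.8
Difference: 1 − 0.8 = 0.20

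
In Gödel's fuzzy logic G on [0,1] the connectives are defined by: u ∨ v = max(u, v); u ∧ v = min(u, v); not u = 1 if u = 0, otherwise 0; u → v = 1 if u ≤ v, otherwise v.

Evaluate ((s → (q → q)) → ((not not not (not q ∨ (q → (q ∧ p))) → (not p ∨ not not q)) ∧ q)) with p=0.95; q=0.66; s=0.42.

(q → q): 0.66 ≤ 0.66, so result = 1
(s → (q → q)): 0.42 ≤ 1, so result = 1
not q: Gödel ¬ of 0.66 = 0 (operand ≠ 0)
(q ∧ p) = min(0.66, 0.95) = 0.66
(q → (q ∧ p)): 0.66 ≤ 0.66, so result = 1
(not q ∨ (q → (q ∧ p))) = max(0, 1) = 1
not (not q ∨ (q → (q ∧ p))): Gödel ¬ of 1 = 0 (operand ≠ 0)
not not (not q ∨ (q → (q ∧ p))): Gödel ¬ of 0 = 1 (operand is 0)
not not not (not q ∨ (q → (q ∧ p))): Gödel ¬ of 1 = 0 (operand ≠ 0)
not p: Gödel ¬ of 0.95 = 0 (operand ≠ 0)
not q: Gödel ¬ of 0.66 = 0 (operand ≠ 0)
not not q: Gödel ¬ of 0 = 1 (operand is 0)
(not p ∨ not not q) = max(0, 1) = 1
(not not not (not q ∨ (q → (q ∧ p))) → (not p ∨ not not q)): 0 ≤ 1, so result = 1
((not not not (not q ∨ (q → (q ∧ p))) → (not p ∨ not not q)) ∧ q) = min(1, 0.66) = 0.66
((s → (q → q)) → ((not not not (not q ∨ (q → (q ∧ p))) → (not p ∨ not not q)) ∧ q)): 1 > 0.66, so result = 0.66

0.66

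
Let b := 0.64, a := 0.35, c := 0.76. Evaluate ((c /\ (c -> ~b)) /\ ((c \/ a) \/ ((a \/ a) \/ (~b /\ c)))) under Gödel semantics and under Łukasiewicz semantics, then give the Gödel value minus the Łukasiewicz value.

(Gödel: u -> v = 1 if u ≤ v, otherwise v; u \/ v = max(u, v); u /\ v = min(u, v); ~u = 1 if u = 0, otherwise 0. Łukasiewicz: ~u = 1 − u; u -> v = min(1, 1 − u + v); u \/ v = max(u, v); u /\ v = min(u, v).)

-0.60

Gödel evaluation:
  ~b: Gödel ¬ of 0.64 = 0 (operand ≠ 0)
  (c -> ~b): 0.76 > 0, so result = 0
  (c /\ (c -> ~b)) = min(0.76, 0) = 0
  (c \/ a) = max(0.76, 0.35) = 0.76
  (a \/ a) = max(0.35, 0.35) = 0.35
  ~b: Gödel ¬ of 0.64 = 0 (operand ≠ 0)
  (~b /\ c) = min(0, 0.76) = 0
  ((a \/ a) \/ (~b /\ c)) = max(0.35, 0) = 0.35
  ((c \/ a) \/ ((a \/ a) \/ (~b /\ c))) = max(0.76, 0.35) = 0.76
  ((c /\ (c -> ~b)) /\ ((c \/ a) \/ ((a \/ a) \/ (~b /\ c)))) = min(0, 0.76) = 0
  Gödel value = 0
Łukasiewicz evaluation:
  ~b: Łukasiewicz ¬ gives 1 − 0.64 = 0.36
  (c -> ~b): min(1, 1 − 0.76 + 0.36) = 0.6
  (c /\ (c -> ~b)) = min(0.76, 0.6) = 0.6
  (c \/ a) = max(0.76, 0.35) = 0.76
  (a \/ a) = max(0.35, 0.35) = 0.35
  ~b: Łukasiewicz ¬ gives 1 − 0.64 = 0.36
  (~b /\ c) = min(0.36, 0.76) = 0.36
  ((a \/ a) \/ (~b /\ c)) = max(0.35, 0.36) = 0.36
  ((c \/ a) \/ ((a \/ a) \/ (~b /\ c))) = max(0.76, 0.36) = 0.76
  ((c /\ (c -> ~b)) /\ ((c \/ a) \/ ((a \/ a) \/ (~b /\ c)))) = min(0.6, 0.76) = 0.6
  Łukasiewicz value = 0.6
Difference: 0 − 0.6 = -0.60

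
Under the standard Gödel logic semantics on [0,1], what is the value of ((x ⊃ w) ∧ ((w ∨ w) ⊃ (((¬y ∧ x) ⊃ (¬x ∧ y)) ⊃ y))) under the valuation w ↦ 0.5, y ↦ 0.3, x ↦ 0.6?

(x ⊃ w): 0.6 > 0.5, so result = 0.5
(w ∨ w) = max(0.5, 0.5) = 0.5
¬y: Gödel ¬ of 0.3 = 0 (operand ≠ 0)
(¬y ∧ x) = min(0, 0.6) = 0
¬x: Gödel ¬ of 0.6 = 0 (operand ≠ 0)
(¬x ∧ y) = min(0, 0.3) = 0
((¬y ∧ x) ⊃ (¬x ∧ y)): 0 ≤ 0, so result = 1
(((¬y ∧ x) ⊃ (¬x ∧ y)) ⊃ y): 1 > 0.3, so result = 0.3
((w ∨ w) ⊃ (((¬y ∧ x) ⊃ (¬x ∧ y)) ⊃ y)): 0.5 > 0.3, so result = 0.3
((x ⊃ w) ∧ ((w ∨ w) ⊃ (((¬y ∧ x) ⊃ (¬x ∧ y)) ⊃ y))) = min(0.5, 0.3) = 0.3

0.30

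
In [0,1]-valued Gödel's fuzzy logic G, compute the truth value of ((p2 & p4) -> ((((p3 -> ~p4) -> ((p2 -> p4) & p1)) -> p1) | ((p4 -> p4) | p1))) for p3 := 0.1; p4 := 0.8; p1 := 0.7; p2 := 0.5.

(p2 & p4) = min(0.5, 0.8) = 0.5
~p4: Gödel ¬ of 0.8 = 0 (operand ≠ 0)
(p3 -> ~p4): 0.1 > 0, so result = 0
(p2 -> p4): 0.5 ≤ 0.8, so result = 1
((p2 -> p4) & p1) = min(1, 0.7) = 0.7
((p3 -> ~p4) -> ((p2 -> p4) & p1)): 0 ≤ 0.7, so result = 1
(((p3 -> ~p4) -> ((p2 -> p4) & p1)) -> p1): 1 > 0.7, so result = 0.7
(p4 -> p4): 0.8 ≤ 0.8, so result = 1
((p4 -> p4) | p1) = max(1, 0.7) = 1
((((p3 -> ~p4) -> ((p2 -> p4) & p1)) -> p1) | ((p4 -> p4) | p1)) = max(0.7, 1) = 1
((p2 & p4) -> ((((p3 -> ~p4) -> ((p2 -> p4) & p1)) -> p1) | ((p4 -> p4) | p1))): 0.5 ≤ 1, so result = 1

1.00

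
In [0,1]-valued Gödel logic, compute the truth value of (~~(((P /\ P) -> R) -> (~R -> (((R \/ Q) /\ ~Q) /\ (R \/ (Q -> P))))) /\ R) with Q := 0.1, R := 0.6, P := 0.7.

(P /\ P) = min(0.7, 0.7) = 0.7
((P /\ P) -> R): 0.7 > 0.6, so result = 0.6
~R: Gödel ¬ of 0.6 = 0 (operand ≠ 0)
(R \/ Q) = max(0.6, 0.1) = 0.6
~Q: Gödel ¬ of 0.1 = 0 (operand ≠ 0)
((R \/ Q) /\ ~Q) = min(0.6, 0) = 0
(Q -> P): 0.1 ≤ 0.7, so result = 1
(R \/ (Q -> P)) = max(0.6, 1) = 1
(((R \/ Q) /\ ~Q) /\ (R \/ (Q -> P))) = min(0, 1) = 0
(~R -> (((R \/ Q) /\ ~Q) /\ (R \/ (Q -> P)))): 0 ≤ 0, so result = 1
(((P /\ P) -> R) -> (~R -> (((R \/ Q) /\ ~Q) /\ (R \/ (Q -> P))))): 0.6 ≤ 1, so result = 1
~(((P /\ P) -> R) -> (~R -> (((R \/ Q) /\ ~Q) /\ (R \/ (Q -> P))))): Gödel ¬ of 1 = 0 (operand ≠ 0)
~~(((P /\ P) -> R) -> (~R -> (((R \/ Q) /\ ~Q) /\ (R \/ (Q -> P))))): Gödel ¬ of 0 = 1 (operand is 0)
(~~(((P /\ P) -> R) -> (~R -> (((R \/ Q) /\ ~Q) /\ (R \/ (Q -> P))))) /\ R) = min(1, 0.6) = 0.6

0.60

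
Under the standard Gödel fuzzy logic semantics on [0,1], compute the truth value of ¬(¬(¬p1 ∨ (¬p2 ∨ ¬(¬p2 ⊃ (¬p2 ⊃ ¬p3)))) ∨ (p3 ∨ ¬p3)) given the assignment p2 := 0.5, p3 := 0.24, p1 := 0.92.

0.00

¬p1: Gödel ¬ of 0.92 = 0 (operand ≠ 0)
¬p2: Gödel ¬ of 0.5 = 0 (operand ≠ 0)
¬p2: Gödel ¬ of 0.5 = 0 (operand ≠ 0)
¬p2: Gödel ¬ of 0.5 = 0 (operand ≠ 0)
¬p3: Gödel ¬ of 0.24 = 0 (operand ≠ 0)
(¬p2 ⊃ ¬p3): 0 ≤ 0, so result = 1
(¬p2 ⊃ (¬p2 ⊃ ¬p3)): 0 ≤ 1, so result = 1
¬(¬p2 ⊃ (¬p2 ⊃ ¬p3)): Gödel ¬ of 1 = 0 (operand ≠ 0)
(¬p2 ∨ ¬(¬p2 ⊃ (¬p2 ⊃ ¬p3))) = max(0, 0) = 0
(¬p1 ∨ (¬p2 ∨ ¬(¬p2 ⊃ (¬p2 ⊃ ¬p3)))) = max(0, 0) = 0
¬(¬p1 ∨ (¬p2 ∨ ¬(¬p2 ⊃ (¬p2 ⊃ ¬p3)))): Gödel ¬ of 0 = 1 (operand is 0)
¬p3: Gödel ¬ of 0.24 = 0 (operand ≠ 0)
(p3 ∨ ¬p3) = max(0.24, 0) = 0.24
(¬(¬p1 ∨ (¬p2 ∨ ¬(¬p2 ⊃ (¬p2 ⊃ ¬p3)))) ∨ (p3 ∨ ¬p3)) = max(1, 0.24) = 1
¬(¬(¬p1 ∨ (¬p2 ∨ ¬(¬p2 ⊃ (¬p2 ⊃ ¬p3)))) ∨ (p3 ∨ ¬p3)): Gödel ¬ of 1 = 0 (operand ≠ 0)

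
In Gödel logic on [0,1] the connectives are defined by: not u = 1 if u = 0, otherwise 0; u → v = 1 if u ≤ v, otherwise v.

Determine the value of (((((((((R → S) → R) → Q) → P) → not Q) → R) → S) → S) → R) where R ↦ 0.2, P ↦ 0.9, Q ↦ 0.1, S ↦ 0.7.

0.20

(R → S): 0.2 ≤ 0.7, so result = 1
((R → S) → R): 1 > 0.2, so result = 0.2
(((R → S) → R) → Q): 0.2 > 0.1, so result = 0.1
((((R → S) → R) → Q) → P): 0.1 ≤ 0.9, so result = 1
not Q: Gödel ¬ of 0.1 = 0 (operand ≠ 0)
(((((R → S) → R) → Q) → P) → not Q): 1 > 0, so result = 0
((((((R → S) → R) → Q) → P) → not Q) → R): 0 ≤ 0.2, so result = 1
(((((((R → S) → R) → Q) → P) → not Q) → R) → S): 1 > 0.7, so result = 0.7
((((((((R → S) → R) → Q) → P) → not Q) → R) → S) → S): 0.7 ≤ 0.7, so result = 1
(((((((((R → S) → R) → Q) → P) → not Q) → R) → S) → S) → R): 1 > 0.2, so result = 0.2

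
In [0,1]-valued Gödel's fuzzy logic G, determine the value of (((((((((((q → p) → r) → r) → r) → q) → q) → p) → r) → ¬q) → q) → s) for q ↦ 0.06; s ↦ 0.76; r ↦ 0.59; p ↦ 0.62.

0.76

(q → p): 0.06 ≤ 0.62, so result = 1
((q → p) → r): 1 > 0.59, so result = 0.59
(((q → p) → r) → r): 0.59 ≤ 0.59, so result = 1
((((q → p) → r) → r) → r): 1 > 0.59, so result = 0.59
(((((q → p) → r) → r) → r) → q): 0.59 > 0.06, so result = 0.06
((((((q → p) → r) → r) → r) → q) → q): 0.06 ≤ 0.06, so result = 1
(((((((q → p) → r) → r) → r) → q) → q) → p): 1 > 0.62, so result = 0.62
((((((((q → p) → r) → r) → r) → q) → q) → p) → r): 0.62 > 0.59, so result = 0.59
¬q: Gödel ¬ of 0.06 = 0 (operand ≠ 0)
(((((((((q → p) → r) → r) → r) → q) → q) → p) → r) → ¬q): 0.59 > 0, so result = 0
((((((((((q → p) → r) → r) → r) → q) → q) → p) → r) → ¬q) → q): 0 ≤ 0.06, so result = 1
(((((((((((q → p) → r) → r) → r) → q) → q) → p) → r) → ¬q) → q) → s): 1 > 0.76, so result = 0.76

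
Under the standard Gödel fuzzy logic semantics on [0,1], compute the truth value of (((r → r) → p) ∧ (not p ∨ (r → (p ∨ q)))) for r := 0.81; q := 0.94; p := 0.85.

0.85

(r → r): 0.81 ≤ 0.81, so result = 1
((r → r) → p): 1 > 0.85, so result = 0.85
not p: Gödel ¬ of 0.85 = 0 (operand ≠ 0)
(p ∨ q) = max(0.85, 0.94) = 0.94
(r → (p ∨ q)): 0.81 ≤ 0.94, so result = 1
(not p ∨ (r → (p ∨ q))) = max(0, 1) = 1
(((r → r) → p) ∧ (not p ∨ (r → (p ∨ q)))) = min(0.85, 1) = 0.85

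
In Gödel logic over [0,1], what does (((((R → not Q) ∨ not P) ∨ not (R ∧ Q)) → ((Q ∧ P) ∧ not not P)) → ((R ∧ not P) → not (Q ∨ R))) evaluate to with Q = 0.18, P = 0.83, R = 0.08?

not Q: Gödel ¬ of 0.18 = 0 (operand ≠ 0)
(R → not Q): 0.08 > 0, so result = 0
not P: Gödel ¬ of 0.83 = 0 (operand ≠ 0)
((R → not Q) ∨ not P) = max(0, 0) = 0
(R ∧ Q) = min(0.08, 0.18) = 0.08
not (R ∧ Q): Gödel ¬ of 0.08 = 0 (operand ≠ 0)
(((R → not Q) ∨ not P) ∨ not (R ∧ Q)) = max(0, 0) = 0
(Q ∧ P) = min(0.18, 0.83) = 0.18
not P: Gödel ¬ of 0.83 = 0 (operand ≠ 0)
not not P: Gödel ¬ of 0 = 1 (operand is 0)
((Q ∧ P) ∧ not not P) = min(0.18, 1) = 0.18
((((R → not Q) ∨ not P) ∨ not (R ∧ Q)) → ((Q ∧ P) ∧ not not P)): 0 ≤ 0.18, so result = 1
not P: Gödel ¬ of 0.83 = 0 (operand ≠ 0)
(R ∧ not P) = min(0.08, 0) = 0
(Q ∨ R) = max(0.18, 0.08) = 0.18
not (Q ∨ R): Gödel ¬ of 0.18 = 0 (operand ≠ 0)
((R ∧ not P) → not (Q ∨ R)): 0 ≤ 0, so result = 1
(((((R → not Q) ∨ not P) ∨ not (R ∧ Q)) → ((Q ∧ P) ∧ not not P)) → ((R ∧ not P) → not (Q ∨ R))): 1 ≤ 1, so result = 1

1.00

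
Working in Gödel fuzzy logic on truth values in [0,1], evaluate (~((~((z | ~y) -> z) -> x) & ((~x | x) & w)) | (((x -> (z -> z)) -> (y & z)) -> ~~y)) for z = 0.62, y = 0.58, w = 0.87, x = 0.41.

1.00

~y: Gödel ¬ of 0.58 = 0 (operand ≠ 0)
(z | ~y) = max(0.62, 0) = 0.62
((z | ~y) -> z): 0.62 ≤ 0.62, so result = 1
~((z | ~y) -> z): Gödel ¬ of 1 = 0 (operand ≠ 0)
(~((z | ~y) -> z) -> x): 0 ≤ 0.41, so result = 1
~x: Gödel ¬ of 0.41 = 0 (operand ≠ 0)
(~x | x) = max(0, 0.41) = 0.41
((~x | x) & w) = min(0.41, 0.87) = 0.41
((~((z | ~y) -> z) -> x) & ((~x | x) & w)) = min(1, 0.41) = 0.41
~((~((z | ~y) -> z) -> x) & ((~x | x) & w)): Gödel ¬ of 0.41 = 0 (operand ≠ 0)
(z -> z): 0.62 ≤ 0.62, so result = 1
(x -> (z -> z)): 0.41 ≤ 1, so result = 1
(y & z) = min(0.58, 0.62) = 0.58
((x -> (z -> z)) -> (y & z)): 1 > 0.58, so result = 0.58
~y: Gödel ¬ of 0.58 = 0 (operand ≠ 0)
~~y: Gödel ¬ of 0 = 1 (operand is 0)
(((x -> (z -> z)) -> (y & z)) -> ~~y): 0.58 ≤ 1, so result = 1
(~((~((z | ~y) -> z) -> x) & ((~x | x) & w)) | (((x -> (z -> z)) -> (y & z)) -> ~~y)) = max(0, 1) = 1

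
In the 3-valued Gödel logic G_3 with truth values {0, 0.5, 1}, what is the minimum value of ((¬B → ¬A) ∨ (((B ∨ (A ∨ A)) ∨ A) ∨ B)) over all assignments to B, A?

0.50

The minimum is attained at B = 0, A = 0.5:
  ¬B: Gödel ¬ of 0 = 1 (operand is 0)
  ¬A: Gödel ¬ of 0.5 = 0 (operand ≠ 0)
  (¬B → ¬A): 1 > 0, so result = 0
  (A ∨ A) = max(0.5, 0.5) = 0.5
  (B ∨ (A ∨ A)) = max(0, 0.5) = 0.5
  ((B ∨ (A ∨ A)) ∨ A) = max(0.5, 0.5) = 0.5
  (((B ∨ (A ∨ A)) ∨ A) ∨ B) = max(0.5, 0) = 0.5
  ((¬B → ¬A) ∨ (((B ∨ (A ∨ A)) ∨ A) ∨ B)) = max(0, 0.5) = 0.5
Checking all 9 assignments confirms none give a value below 0.50.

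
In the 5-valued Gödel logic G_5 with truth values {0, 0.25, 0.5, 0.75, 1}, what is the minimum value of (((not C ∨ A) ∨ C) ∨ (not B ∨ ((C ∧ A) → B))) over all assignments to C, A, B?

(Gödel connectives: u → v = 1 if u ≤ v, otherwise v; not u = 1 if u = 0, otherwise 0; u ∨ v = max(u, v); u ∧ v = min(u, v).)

0.50

The minimum is attained at C = 0.5, A = 0.5, B = 0.25:
  not C: Gödel ¬ of 0.5 = 0 (operand ≠ 0)
  (not C ∨ A) = max(0, 0.5) = 0.5
  ((not C ∨ A) ∨ C) = max(0.5, 0.5) = 0.5
  not B: Gödel ¬ of 0.25 = 0 (operand ≠ 0)
  (C ∧ A) = min(0.5, 0.5) = 0.5
  ((C ∧ A) → B): 0.5 > 0.25, so result = 0.25
  (not B ∨ ((C ∧ A) → B)) = max(0, 0.25) = 0.25
  (((not C ∨ A) ∨ C) ∨ (not B ∨ ((C ∧ A) → B))) = max(0.5, 0.25) = 0.5
Checking all 125 assignments confirms none give a value below 0.50.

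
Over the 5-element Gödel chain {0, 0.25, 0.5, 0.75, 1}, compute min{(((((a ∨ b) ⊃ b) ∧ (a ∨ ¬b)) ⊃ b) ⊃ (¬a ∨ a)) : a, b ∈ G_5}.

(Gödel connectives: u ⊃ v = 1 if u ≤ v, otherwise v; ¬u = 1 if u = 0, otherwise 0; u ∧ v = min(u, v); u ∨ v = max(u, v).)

0.25

The minimum is attained at a = 0.25, b = 0:
  (a ∨ b) = max(0.25, 0) = 0.25
  ((a ∨ b) ⊃ b): 0.25 > 0, so result = 0
  ¬b: Gödel ¬ of 0 = 1 (operand is 0)
  (a ∨ ¬b) = max(0.25, 1) = 1
  (((a ∨ b) ⊃ b) ∧ (a ∨ ¬b)) = min(0, 1) = 0
  ((((a ∨ b) ⊃ b) ∧ (a ∨ ¬b)) ⊃ b): 0 ≤ 0, so result = 1
  ¬a: Gödel ¬ of 0.25 = 0 (operand ≠ 0)
  (¬a ∨ a) = max(0, 0.25) = 0.25
  (((((a ∨ b) ⊃ b) ∧ (a ∨ ¬b)) ⊃ b) ⊃ (¬a ∨ a)): 1 > 0.25, so result = 0.25
Checking all 25 assignments confirms none give a value below 0.25.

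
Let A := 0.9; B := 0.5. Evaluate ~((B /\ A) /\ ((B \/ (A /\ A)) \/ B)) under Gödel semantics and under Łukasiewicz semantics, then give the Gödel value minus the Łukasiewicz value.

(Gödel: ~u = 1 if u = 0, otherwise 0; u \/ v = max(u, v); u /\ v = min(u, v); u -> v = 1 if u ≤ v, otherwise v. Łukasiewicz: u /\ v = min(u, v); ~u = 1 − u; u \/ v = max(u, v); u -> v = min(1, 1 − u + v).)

Gödel evaluation:
  (B /\ A) = min(0.5, 0.9) = 0.5
  (A /\ A) = min(0.9, 0.9) = 0.9
  (B \/ (A /\ A)) = max(0.5, 0.9) = 0.9
  ((B \/ (A /\ A)) \/ B) = max(0.9, 0.5) = 0.9
  ((B /\ A) /\ ((B \/ (A /\ A)) \/ B)) = min(0.5, 0.9) = 0.5
  ~((B /\ A) /\ ((B \/ (A /\ A)) \/ B)): Gödel ¬ of 0.5 = 0 (operand ≠ 0)
  Gödel value = 0
Łukasiewicz evaluation:
  (B /\ A) = min(0.5, 0.9) = 0.5
  (A /\ A) = min(0.9, 0.9) = 0.9
  (B \/ (A /\ A)) = max(0.5, 0.9) = 0.9
  ((B \/ (A /\ A)) \/ B) = max(0.9, 0.5) = 0.9
  ((B /\ A) /\ ((B \/ (A /\ A)) \/ B)) = min(0.5, 0.9) = 0.5
  ~((B /\ A) /\ ((B \/ (A /\ A)) \/ B)): Łukasiewicz ¬ gives 1 − 0.5 = 0.5
  Łukasiewicz value = 0.5
Difference: 0 − 0.5 = -0.50

-0.50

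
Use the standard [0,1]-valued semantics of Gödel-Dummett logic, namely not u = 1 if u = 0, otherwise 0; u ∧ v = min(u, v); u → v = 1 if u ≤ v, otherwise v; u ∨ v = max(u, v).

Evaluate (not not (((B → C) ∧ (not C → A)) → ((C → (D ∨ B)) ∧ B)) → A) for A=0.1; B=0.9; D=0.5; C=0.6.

(B → C): 0.9 > 0.6, so result = 0.6
not C: Gödel ¬ of 0.6 = 0 (operand ≠ 0)
(not C → A): 0 ≤ 0.1, so result = 1
((B → C) ∧ (not C → A)) = min(0.6, 1) = 0.6
(D ∨ B) = max(0.5, 0.9) = 0.9
(C → (D ∨ B)): 0.6 ≤ 0.9, so result = 1
((C → (D ∨ B)) ∧ B) = min(1, 0.9) = 0.9
(((B → C) ∧ (not C → A)) → ((C → (D ∨ B)) ∧ B)): 0.6 ≤ 0.9, so result = 1
not (((B → C) ∧ (not C → A)) → ((C → (D ∨ B)) ∧ B)): Gödel ¬ of 1 = 0 (operand ≠ 0)
not not (((B → C) ∧ (not C → A)) → ((C → (D ∨ B)) ∧ B)): Gödel ¬ of 0 = 1 (operand is 0)
(not not (((B → C) ∧ (not C → A)) → ((C → (D ∨ B)) ∧ B)) → A): 1 > 0.1, so result = 0.1

0.10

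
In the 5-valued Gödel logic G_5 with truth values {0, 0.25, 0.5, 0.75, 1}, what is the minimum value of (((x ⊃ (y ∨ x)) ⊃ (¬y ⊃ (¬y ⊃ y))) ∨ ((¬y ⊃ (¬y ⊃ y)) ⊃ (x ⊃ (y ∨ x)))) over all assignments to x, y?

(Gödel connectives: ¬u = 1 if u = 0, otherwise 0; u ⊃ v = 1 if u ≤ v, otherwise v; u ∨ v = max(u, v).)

Every assignment gives 1. For instance at x = 0, y = 0:
  (y ∨ x) = max(0, 0) = 0
  (x ⊃ (y ∨ x)): 0 ≤ 0, so result = 1
  ¬y: Gödel ¬ of 0 = 1 (operand is 0)
  ¬y: Gödel ¬ of 0 = 1 (operand is 0)
  (¬y ⊃ y): 1 > 0, so result = 0
  (¬y ⊃ (¬y ⊃ y)): 1 > 0, so result = 0
  ((x ⊃ (y ∨ x)) ⊃ (¬y ⊃ (¬y ⊃ y))): 1 > 0, so result = 0
  ¬y: Gödel ¬ of 0 = 1 (operand is 0)
  ¬y: Gödel ¬ of 0 = 1 (operand is 0)
  (¬y ⊃ y): 1 > 0, so result = 0
  (¬y ⊃ (¬y ⊃ y)): 1 > 0, so result = 0
  (y ∨ x) = max(0, 0) = 0
  (x ⊃ (y ∨ x)): 0 ≤ 0, so result = 1
  ((¬y ⊃ (¬y ⊃ y)) ⊃ (x ⊃ (y ∨ x))): 0 ≤ 1, so result = 1
  (((x ⊃ (y ∨ x)) ⊃ (¬y ⊃ (¬y ⊃ y))) ∨ ((¬y ⊃ (¬y ⊃ y)) ⊃ (x ⊃ (y ∨ x)))) = max(0, 1) = 1
All 25 assignments give value 1 — the formula is a G_5-tautology.

1.00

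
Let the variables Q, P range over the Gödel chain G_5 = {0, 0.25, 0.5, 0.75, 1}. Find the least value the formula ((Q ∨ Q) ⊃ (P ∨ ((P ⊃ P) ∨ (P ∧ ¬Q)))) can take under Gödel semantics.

Every assignment gives 1. For instance at Q = 0, P = 0:
  (Q ∨ Q) = max(0, 0) = 0
  (P ⊃ P): 0 ≤ 0, so result = 1
  ¬Q: Gödel ¬ of 0 = 1 (operand is 0)
  (P ∧ ¬Q) = min(0, 1) = 0
  ((P ⊃ P) ∨ (P ∧ ¬Q)) = max(1, 0) = 1
  (P ∨ ((P ⊃ P) ∨ (P ∧ ¬Q))) = max(0, 1) = 1
  ((Q ∨ Q) ⊃ (P ∨ ((P ⊃ P) ∨ (P ∧ ¬Q)))): 0 ≤ 1, so result = 1
All 25 assignments give value 1 — the formula is a G_5-tautology.

1.00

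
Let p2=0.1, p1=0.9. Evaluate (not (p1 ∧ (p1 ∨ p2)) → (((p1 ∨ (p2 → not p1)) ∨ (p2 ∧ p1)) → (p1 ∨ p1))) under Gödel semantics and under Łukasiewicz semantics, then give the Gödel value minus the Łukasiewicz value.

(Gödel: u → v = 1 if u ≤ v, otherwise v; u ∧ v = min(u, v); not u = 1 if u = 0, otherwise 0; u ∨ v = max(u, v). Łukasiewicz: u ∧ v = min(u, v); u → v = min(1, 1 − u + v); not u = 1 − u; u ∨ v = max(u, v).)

Gödel evaluation:
  (p1 ∨ p2) = max(0.9, 0.1) = 0.9
  (p1 ∧ (p1 ∨ p2)) = min(0.9, 0.9) = 0.9
  not (p1 ∧ (p1 ∨ p2)): Gödel ¬ of 0.9 = 0 (operand ≠ 0)
  not p1: Gödel ¬ of 0.9 = 0 (operand ≠ 0)
  (p2 → not p1): 0.1 > 0, so result = 0
  (p1 ∨ (p2 → not p1)) = max(0.9, 0) = 0.9
  (p2 ∧ p1) = min(0.1, 0.9) = 0.1
  ((p1 ∨ (p2 → not p1)) ∨ (p2 ∧ p1)) = max(0.9, 0.1) = 0.9
  (p1 ∨ p1) = max(0.9, 0.9) = 0.9
  (((p1 ∨ (p2 → not p1)) ∨ (p2 ∧ p1)) → (p1 ∨ p1)): 0.9 ≤ 0.9, so result = 1
  (not (p1 ∧ (p1 ∨ p2)) → (((p1 ∨ (p2 → not p1)) ∨ (p2 ∧ p1)) → (p1 ∨ p1))): 0 ≤ 1, so result = 1
  Gödel value = 1
Łukasiewicz evaluation:
  (p1 ∨ p2) = max(0.9, 0.1) = 0.9
  (p1 ∧ (p1 ∨ p2)) = min(0.9, 0.9) = 0.9
  not (p1 ∧ (p1 ∨ p2)): Łukasiewicz ¬ gives 1 − 0.9 = 0.1
  not p1: Łukasiewicz ¬ gives 1 − 0.9 = 0.1
  (p2 → not p1): min(1, 1 − 0.1 + 0.1) = 1
  (p1 ∨ (p2 → not p1)) = max(0.9, 1) = 1
  (p2 ∧ p1) = min(0.1, 0.9) = 0.1
  ((p1 ∨ (p2 → not p1)) ∨ (p2 ∧ p1)) = max(1, 0.1) = 1
  (p1 ∨ p1) = max(0.9, 0.9) = 0.9
  (((p1 ∨ (p2 → not p1)) ∨ (p2 ∧ p1)) → (p1 ∨ p1)): min(1, 1 − 1 + 0.9) = 0.9
  (not (p1 ∧ (p1 ∨ p2)) → (((p1 ∨ (p2 → not p1)) ∨ (p2 ∧ p1)) → (p1 ∨ p1))): min(1, 1 − 0.1 + 0.9) = 1
  Łukasiewicz value = 1
Difference: 1 − 1 = 0.00

0.00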